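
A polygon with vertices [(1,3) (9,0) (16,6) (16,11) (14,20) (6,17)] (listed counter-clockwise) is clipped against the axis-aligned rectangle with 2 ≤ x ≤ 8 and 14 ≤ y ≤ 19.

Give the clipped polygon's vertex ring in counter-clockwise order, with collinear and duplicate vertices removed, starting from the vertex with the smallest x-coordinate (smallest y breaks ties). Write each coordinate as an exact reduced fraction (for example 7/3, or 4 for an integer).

Clipped polygon: [(69/14,14) (8,14) (8,71/4) (6,17)]

1. After x ≥ 2: [(2,29/5) (2,21/8) (9,0) (16,6) (16,11) (14,20) (6,17)]
2. After x ≤ 8: [(2,29/5) (2,21/8) (8,3/8) (8,71/4) (6,17)]
3. After y ≥ 14: [(69/14,14) (8,14) (8,71/4) (6,17)]
4. After y ≤ 19: [(69/14,14) (8,14) (8,71/4) (6,17)]
5. Canonical ring: [(69/14,14) (8,14) (8,71/4) (6,17)]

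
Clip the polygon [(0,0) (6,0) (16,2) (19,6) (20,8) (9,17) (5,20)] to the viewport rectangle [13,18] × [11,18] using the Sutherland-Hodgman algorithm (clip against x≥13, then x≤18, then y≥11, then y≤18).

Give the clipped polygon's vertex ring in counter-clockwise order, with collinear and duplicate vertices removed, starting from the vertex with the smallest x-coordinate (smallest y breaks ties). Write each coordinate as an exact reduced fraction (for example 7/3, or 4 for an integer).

1. After x ≥ 13: [(13,7/5) (16,2) (19,6) (20,8) (13,151/11)]
2. After x ≤ 18: [(13,7/5) (16,2) (18,14/3) (18,106/11) (13,151/11)]
3. After y ≥ 11: [(13,11) (49/3,11) (13,151/11)]
4. After y ≤ 18: [(13,11) (49/3,11) (13,151/11)]
5. Canonical ring: [(13,11) (49/3,11) (13,151/11)]

Clipped polygon: [(13,11) (49/3,11) (13,151/11)]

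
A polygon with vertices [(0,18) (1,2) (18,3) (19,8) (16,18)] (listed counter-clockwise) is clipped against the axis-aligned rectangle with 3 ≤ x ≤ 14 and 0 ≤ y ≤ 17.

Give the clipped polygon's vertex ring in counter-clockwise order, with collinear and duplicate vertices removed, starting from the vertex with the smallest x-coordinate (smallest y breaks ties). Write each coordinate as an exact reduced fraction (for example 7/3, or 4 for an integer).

1. After x ≥ 3: [(3,18) (3,36/17) (18,3) (19,8) (16,18)]
2. After x ≤ 14: [(14,18) (3,18) (3,36/17) (14,47/17)]
3. After y ≥ 0: [(14,18) (3,18) (3,36/17) (14,47/17)]
4. After y ≤ 17: [(14,17) (3,17) (3,36/17) (14,47/17)]
5. Canonical ring: [(3,36/17) (14,47/17) (14,17) (3,17)]

Clipped polygon: [(3,36/17) (14,47/17) (14,17) (3,17)]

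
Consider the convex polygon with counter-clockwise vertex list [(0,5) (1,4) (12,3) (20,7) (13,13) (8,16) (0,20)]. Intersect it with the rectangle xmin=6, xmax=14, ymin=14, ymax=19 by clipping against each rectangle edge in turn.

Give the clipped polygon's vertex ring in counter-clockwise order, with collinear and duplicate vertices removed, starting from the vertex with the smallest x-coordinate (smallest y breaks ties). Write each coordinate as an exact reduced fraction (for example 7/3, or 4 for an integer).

Clipped polygon: [(6,14) (34/3,14) (8,16) (6,17)]

1. After x ≥ 6: [(6,39/11) (12,3) (20,7) (13,13) (8,16) (6,17)]
2. After x ≤ 14: [(6,39/11) (12,3) (14,4) (14,85/7) (13,13) (8,16) (6,17)]
3. After y ≥ 14: [(6,14) (34/3,14) (8,16) (6,17)]
4. After y ≤ 19: [(6,14) (34/3,14) (8,16) (6,17)]
5. Canonical ring: [(6,14) (34/3,14) (8,16) (6,17)]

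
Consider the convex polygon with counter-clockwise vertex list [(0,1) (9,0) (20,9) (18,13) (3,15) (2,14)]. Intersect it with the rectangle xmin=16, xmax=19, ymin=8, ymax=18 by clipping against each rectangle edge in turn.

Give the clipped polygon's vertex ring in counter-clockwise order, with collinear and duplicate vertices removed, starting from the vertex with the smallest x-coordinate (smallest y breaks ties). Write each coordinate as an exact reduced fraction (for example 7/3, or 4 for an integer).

1. After x ≥ 16: [(16,63/11) (20,9) (18,13) (16,199/15)]
2. After x ≤ 19: [(16,63/11) (19,90/11) (19,11) (18,13) (16,199/15)]
3. After y ≥ 8: [(16,8) (169/9,8) (19,90/11) (19,11) (18,13) (16,199/15)]
4. After y ≤ 18: [(16,8) (169/9,8) (19,90/11) (19,11) (18,13) (16,199/15)]
5. Canonical ring: [(16,8) (169/9,8) (19,90/11) (19,11) (18,13) (16,199/15)]

Clipped polygon: [(16,8) (169/9,8) (19,90/11) (19,11) (18,13) (16,199/15)]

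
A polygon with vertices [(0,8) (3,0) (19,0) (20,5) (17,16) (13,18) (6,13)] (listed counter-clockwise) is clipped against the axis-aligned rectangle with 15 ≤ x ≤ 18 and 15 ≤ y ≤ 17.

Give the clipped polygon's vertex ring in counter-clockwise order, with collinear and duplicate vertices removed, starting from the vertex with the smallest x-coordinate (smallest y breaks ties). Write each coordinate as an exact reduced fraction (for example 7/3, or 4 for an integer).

1. After x ≥ 15: [(15,0) (19,0) (20,5) (17,16) (15,17)]
2. After x ≤ 18: [(15,0) (18,0) (18,37/3) (17,16) (15,17)]
3. After y ≥ 15: [(15,15) (190/11,15) (17,16) (15,17)]
4. After y ≤ 17: [(15,15) (190/11,15) (17,16) (15,17)]
5. Canonical ring: [(15,15) (190/11,15) (17,16) (15,17)]

Clipped polygon: [(15,15) (190/11,15) (17,16) (15,17)]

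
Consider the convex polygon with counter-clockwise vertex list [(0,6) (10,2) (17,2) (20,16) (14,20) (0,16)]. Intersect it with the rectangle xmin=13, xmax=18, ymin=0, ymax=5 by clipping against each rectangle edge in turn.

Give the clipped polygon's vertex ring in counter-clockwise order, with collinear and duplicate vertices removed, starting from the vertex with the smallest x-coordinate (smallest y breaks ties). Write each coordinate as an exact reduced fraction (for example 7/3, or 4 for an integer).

1. After x ≥ 13: [(13,2) (17,2) (20,16) (14,20) (13,138/7)]
2. After x ≤ 18: [(13,2) (17,2) (18,20/3) (18,52/3) (14,20) (13,138/7)]
3. After y ≥ 0: [(13,2) (17,2) (18,20/3) (18,52/3) (14,20) (13,138/7)]
4. After y ≤ 5: [(13,5) (13,2) (17,2) (247/14,5)]
5. Canonical ring: [(13,2) (17,2) (247/14,5) (13,5)]

Clipped polygon: [(13,2) (17,2) (247/14,5) (13,5)]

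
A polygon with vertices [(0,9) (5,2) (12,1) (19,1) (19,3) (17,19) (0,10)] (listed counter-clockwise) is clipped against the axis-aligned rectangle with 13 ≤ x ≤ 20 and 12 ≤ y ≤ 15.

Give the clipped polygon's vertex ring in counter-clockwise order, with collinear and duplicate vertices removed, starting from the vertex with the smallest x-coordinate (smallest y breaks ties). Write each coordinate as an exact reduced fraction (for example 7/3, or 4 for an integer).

Clipped polygon: [(13,12) (143/8,12) (35/2,15) (13,15)]

1. After x ≥ 13: [(13,1) (19,1) (19,3) (17,19) (13,287/17)]
2. After x ≤ 20: [(13,1) (19,1) (19,3) (17,19) (13,287/17)]
3. After y ≥ 12: [(13,12) (143/8,12) (17,19) (13,287/17)]
4. After y ≤ 15: [(13,15) (13,12) (143/8,12) (35/2,15)]
5. Canonical ring: [(13,12) (143/8,12) (35/2,15) (13,15)]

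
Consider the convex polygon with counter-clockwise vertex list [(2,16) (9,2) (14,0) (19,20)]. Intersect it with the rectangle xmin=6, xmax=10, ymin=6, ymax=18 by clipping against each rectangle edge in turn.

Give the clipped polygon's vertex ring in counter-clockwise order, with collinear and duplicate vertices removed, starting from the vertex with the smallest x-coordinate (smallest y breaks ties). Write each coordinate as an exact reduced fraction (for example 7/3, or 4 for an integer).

Clipped polygon: [(6,8) (7,6) (10,6) (10,304/17) (6,288/17)]

1. After x ≥ 6: [(6,288/17) (6,8) (9,2) (14,0) (19,20)]
2. After x ≤ 10: [(10,304/17) (6,288/17) (6,8) (9,2) (10,8/5)]
3. After y ≥ 6: [(10,6) (10,304/17) (6,288/17) (6,8) (7,6)]
4. After y ≤ 18: [(10,6) (10,304/17) (6,288/17) (6,8) (7,6)]
5. Canonical ring: [(6,8) (7,6) (10,6) (10,304/17) (6,288/17)]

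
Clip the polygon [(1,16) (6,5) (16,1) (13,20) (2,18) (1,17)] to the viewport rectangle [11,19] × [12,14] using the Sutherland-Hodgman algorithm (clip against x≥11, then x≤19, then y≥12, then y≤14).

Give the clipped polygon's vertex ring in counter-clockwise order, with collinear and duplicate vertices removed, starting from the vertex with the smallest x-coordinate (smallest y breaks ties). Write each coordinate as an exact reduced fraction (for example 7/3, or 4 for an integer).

Clipped polygon: [(11,12) (271/19,12) (265/19,14) (11,14)]

1. After x ≥ 11: [(11,3) (16,1) (13,20) (11,216/11)]
2. After x ≤ 19: [(11,3) (16,1) (13,20) (11,216/11)]
3. After y ≥ 12: [(11,12) (271/19,12) (13,20) (11,216/11)]
4. After y ≤ 14: [(11,14) (11,12) (271/19,12) (265/19,14)]
5. Canonical ring: [(11,12) (271/19,12) (265/19,14) (11,14)]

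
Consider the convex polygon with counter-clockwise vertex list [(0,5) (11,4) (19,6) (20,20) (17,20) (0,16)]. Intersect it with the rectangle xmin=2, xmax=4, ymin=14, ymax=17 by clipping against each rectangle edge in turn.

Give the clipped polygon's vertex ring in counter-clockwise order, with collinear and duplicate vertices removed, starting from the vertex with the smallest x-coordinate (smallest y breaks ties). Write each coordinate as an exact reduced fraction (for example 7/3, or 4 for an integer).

1. After x ≥ 2: [(2,53/11) (11,4) (19,6) (20,20) (17,20) (2,280/17)]
2. After x ≤ 4: [(2,53/11) (4,51/11) (4,288/17) (2,280/17)]
3. After y ≥ 14: [(2,14) (4,14) (4,288/17) (2,280/17)]
4. After y ≤ 17: [(2,14) (4,14) (4,288/17) (2,280/17)]
5. Canonical ring: [(2,14) (4,14) (4,288/17) (2,280/17)]

Clipped polygon: [(2,14) (4,14) (4,288/17) (2,280/17)]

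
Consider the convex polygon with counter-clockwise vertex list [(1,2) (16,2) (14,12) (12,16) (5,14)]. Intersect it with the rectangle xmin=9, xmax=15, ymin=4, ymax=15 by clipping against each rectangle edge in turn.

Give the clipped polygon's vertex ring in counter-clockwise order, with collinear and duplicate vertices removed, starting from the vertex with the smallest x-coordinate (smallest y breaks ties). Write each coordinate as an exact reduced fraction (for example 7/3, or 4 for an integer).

Clipped polygon: [(9,4) (15,4) (15,7) (14,12) (25/2,15) (9,15)]

1. After x ≥ 9: [(9,2) (16,2) (14,12) (12,16) (9,106/7)]
2. After x ≤ 15: [(9,2) (15,2) (15,7) (14,12) (12,16) (9,106/7)]
3. After y ≥ 4: [(9,4) (15,4) (15,7) (14,12) (12,16) (9,106/7)]
4. After y ≤ 15: [(9,15) (9,4) (15,4) (15,7) (14,12) (25/2,15)]
5. Canonical ring: [(9,4) (15,4) (15,7) (14,12) (25/2,15) (9,15)]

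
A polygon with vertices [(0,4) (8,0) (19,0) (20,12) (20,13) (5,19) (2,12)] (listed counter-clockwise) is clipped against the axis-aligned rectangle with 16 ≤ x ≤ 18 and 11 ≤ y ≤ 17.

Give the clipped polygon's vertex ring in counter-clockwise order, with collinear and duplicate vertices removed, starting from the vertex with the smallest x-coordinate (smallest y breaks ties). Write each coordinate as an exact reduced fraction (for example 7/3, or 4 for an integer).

1. After x ≥ 16: [(16,0) (19,0) (20,12) (20,13) (16,73/5)]
2. After x ≤ 18: [(16,0) (18,0) (18,69/5) (16,73/5)]
3. After y ≥ 11: [(16,11) (18,11) (18,69/5) (16,73/5)]
4. After y ≤ 17: [(16,11) (18,11) (18,69/5) (16,73/5)]
5. Canonical ring: [(16,11) (18,11) (18,69/5) (16,73/5)]

Clipped polygon: [(16,11) (18,11) (18,69/5) (16,73/5)]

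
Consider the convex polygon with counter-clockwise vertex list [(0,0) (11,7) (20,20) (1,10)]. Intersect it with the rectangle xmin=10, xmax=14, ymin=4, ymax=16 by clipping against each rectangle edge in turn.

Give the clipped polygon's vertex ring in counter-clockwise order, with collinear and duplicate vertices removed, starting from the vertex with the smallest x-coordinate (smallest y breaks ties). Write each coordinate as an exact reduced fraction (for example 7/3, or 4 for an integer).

1. After x ≥ 10: [(10,70/11) (11,7) (20,20) (10,280/19)]
2. After x ≤ 14: [(10,70/11) (11,7) (14,34/3) (14,320/19) (10,280/19)]
3. After y ≥ 4: [(10,70/11) (11,7) (14,34/3) (14,320/19) (10,280/19)]
4. After y ≤ 16: [(10,70/11) (11,7) (14,34/3) (14,16) (62/5,16) (10,280/19)]
5. Canonical ring: [(10,70/11) (11,7) (14,34/3) (14,16) (62/5,16) (10,280/19)]

Clipped polygon: [(10,70/11) (11,7) (14,34/3) (14,16) (62/5,16) (10,280/19)]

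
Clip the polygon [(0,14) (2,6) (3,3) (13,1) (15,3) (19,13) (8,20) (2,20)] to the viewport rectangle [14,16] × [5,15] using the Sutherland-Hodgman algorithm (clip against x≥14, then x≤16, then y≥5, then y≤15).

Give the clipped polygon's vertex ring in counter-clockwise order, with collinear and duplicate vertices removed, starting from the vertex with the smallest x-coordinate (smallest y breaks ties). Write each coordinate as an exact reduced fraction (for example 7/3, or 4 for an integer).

1. After x ≥ 14: [(14,2) (15,3) (19,13) (14,178/11)]
2. After x ≤ 16: [(14,2) (15,3) (16,11/2) (16,164/11) (14,178/11)]
3. After y ≥ 5: [(14,5) (79/5,5) (16,11/2) (16,164/11) (14,178/11)]
4. After y ≤ 15: [(14,15) (14,5) (79/5,5) (16,11/2) (16,164/11) (111/7,15)]
5. Canonical ring: [(14,5) (79/5,5) (16,11/2) (16,164/11) (111/7,15) (14,15)]

Clipped polygon: [(14,5) (79/5,5) (16,11/2) (16,164/11) (111/7,15) (14,15)]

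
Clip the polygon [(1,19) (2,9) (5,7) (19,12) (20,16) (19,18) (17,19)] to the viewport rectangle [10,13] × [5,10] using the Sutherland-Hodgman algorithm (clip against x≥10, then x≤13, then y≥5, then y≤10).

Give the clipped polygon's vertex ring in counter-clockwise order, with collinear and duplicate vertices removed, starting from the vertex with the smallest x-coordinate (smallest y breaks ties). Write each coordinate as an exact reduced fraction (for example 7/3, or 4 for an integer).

Clipped polygon: [(10,123/14) (13,69/7) (13,10) (10,10)]

1. After x ≥ 10: [(10,19) (10,123/14) (19,12) (20,16) (19,18) (17,19)]
2. After x ≤ 13: [(13,19) (10,19) (10,123/14) (13,69/7)]
3. After y ≥ 5: [(13,19) (10,19) (10,123/14) (13,69/7)]
4. After y ≤ 10: [(13,10) (10,10) (10,123/14) (13,69/7)]
5. Canonical ring: [(10,123/14) (13,69/7) (13,10) (10,10)]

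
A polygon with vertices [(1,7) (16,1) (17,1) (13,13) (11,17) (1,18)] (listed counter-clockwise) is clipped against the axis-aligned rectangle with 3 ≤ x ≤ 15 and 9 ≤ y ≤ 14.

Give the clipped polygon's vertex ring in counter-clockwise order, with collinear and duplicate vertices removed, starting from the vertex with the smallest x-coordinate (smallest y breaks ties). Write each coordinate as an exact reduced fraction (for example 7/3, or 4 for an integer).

Clipped polygon: [(3,9) (43/3,9) (13,13) (25/2,14) (3,14)]

1. After x ≥ 3: [(3,31/5) (16,1) (17,1) (13,13) (11,17) (3,89/5)]
2. After x ≤ 15: [(3,31/5) (15,7/5) (15,7) (13,13) (11,17) (3,89/5)]
3. After y ≥ 9: [(3,9) (43/3,9) (13,13) (11,17) (3,89/5)]
4. After y ≤ 14: [(3,14) (3,9) (43/3,9) (13,13) (25/2,14)]
5. Canonical ring: [(3,9) (43/3,9) (13,13) (25/2,14) (3,14)]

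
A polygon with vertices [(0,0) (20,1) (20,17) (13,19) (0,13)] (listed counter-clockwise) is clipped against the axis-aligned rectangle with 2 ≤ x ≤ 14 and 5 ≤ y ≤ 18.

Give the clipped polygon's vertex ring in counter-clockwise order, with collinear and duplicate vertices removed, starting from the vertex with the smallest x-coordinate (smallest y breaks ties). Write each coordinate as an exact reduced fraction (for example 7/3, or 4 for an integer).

1. After x ≥ 2: [(2,1/10) (20,1) (20,17) (13,19) (2,181/13)]
2. After x ≤ 14: [(2,1/10) (14,7/10) (14,131/7) (13,19) (2,181/13)]
3. After y ≥ 5: [(2,5) (14,5) (14,131/7) (13,19) (2,181/13)]
4. After y ≤ 18: [(2,5) (14,5) (14,18) (65/6,18) (2,181/13)]
5. Canonical ring: [(2,5) (14,5) (14,18) (65/6,18) (2,181/13)]

Clipped polygon: [(2,5) (14,5) (14,18) (65/6,18) (2,181/13)]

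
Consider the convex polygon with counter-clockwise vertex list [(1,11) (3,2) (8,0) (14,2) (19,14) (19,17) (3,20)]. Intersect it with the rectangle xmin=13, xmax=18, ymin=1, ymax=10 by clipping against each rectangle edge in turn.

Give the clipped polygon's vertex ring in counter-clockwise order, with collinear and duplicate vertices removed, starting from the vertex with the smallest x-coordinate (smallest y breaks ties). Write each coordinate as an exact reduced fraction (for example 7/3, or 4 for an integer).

1. After x ≥ 13: [(13,5/3) (14,2) (19,14) (19,17) (13,145/8)]
2. After x ≤ 18: [(13,5/3) (14,2) (18,58/5) (18,275/16) (13,145/8)]
3. After y ≥ 1: [(13,5/3) (14,2) (18,58/5) (18,275/16) (13,145/8)]
4. After y ≤ 10: [(13,10) (13,5/3) (14,2) (52/3,10)]
5. Canonical ring: [(13,5/3) (14,2) (52/3,10) (13,10)]

Clipped polygon: [(13,5/3) (14,2) (52/3,10) (13,10)]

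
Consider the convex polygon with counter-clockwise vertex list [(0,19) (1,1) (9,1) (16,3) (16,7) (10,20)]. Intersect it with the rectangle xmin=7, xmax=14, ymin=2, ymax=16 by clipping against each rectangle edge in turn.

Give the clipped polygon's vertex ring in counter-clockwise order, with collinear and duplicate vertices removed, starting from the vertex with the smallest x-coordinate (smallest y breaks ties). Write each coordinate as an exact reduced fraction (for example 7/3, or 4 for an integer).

1. After x ≥ 7: [(7,197/10) (7,1) (9,1) (16,3) (16,7) (10,20)]
2. After x ≤ 14: [(7,197/10) (7,1) (9,1) (14,17/7) (14,34/3) (10,20)]
3. After y ≥ 2: [(7,197/10) (7,2) (25/2,2) (14,17/7) (14,34/3) (10,20)]
4. After y ≤ 16: [(7,16) (7,2) (25/2,2) (14,17/7) (14,34/3) (154/13,16)]
5. Canonical ring: [(7,2) (25/2,2) (14,17/7) (14,34/3) (154/13,16) (7,16)]

Clipped polygon: [(7,2) (25/2,2) (14,17/7) (14,34/3) (154/13,16) (7,16)]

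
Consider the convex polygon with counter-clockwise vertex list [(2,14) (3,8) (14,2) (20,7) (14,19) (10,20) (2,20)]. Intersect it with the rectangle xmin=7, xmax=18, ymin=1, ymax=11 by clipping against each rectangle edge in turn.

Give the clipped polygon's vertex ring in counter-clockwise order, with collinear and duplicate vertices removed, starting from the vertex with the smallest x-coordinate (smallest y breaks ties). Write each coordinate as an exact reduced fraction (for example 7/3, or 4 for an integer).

Clipped polygon: [(7,64/11) (14,2) (18,16/3) (18,11) (7,11)]

1. After x ≥ 7: [(7,64/11) (14,2) (20,7) (14,19) (10,20) (7,20)]
2. After x ≤ 18: [(7,64/11) (14,2) (18,16/3) (18,11) (14,19) (10,20) (7,20)]
3. After y ≥ 1: [(7,64/11) (14,2) (18,16/3) (18,11) (14,19) (10,20) (7,20)]
4. After y ≤ 11: [(7,11) (7,64/11) (14,2) (18,16/3) (18,11) (18,11)]
5. Canonical ring: [(7,64/11) (14,2) (18,16/3) (18,11) (7,11)]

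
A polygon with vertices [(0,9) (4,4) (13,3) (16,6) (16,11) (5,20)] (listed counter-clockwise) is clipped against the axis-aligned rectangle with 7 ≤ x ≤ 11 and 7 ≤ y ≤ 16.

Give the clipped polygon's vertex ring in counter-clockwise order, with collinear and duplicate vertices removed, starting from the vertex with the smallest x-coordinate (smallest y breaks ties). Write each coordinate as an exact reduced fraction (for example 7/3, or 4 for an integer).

Clipped polygon: [(7,7) (11,7) (11,166/11) (89/9,16) (7,16)]

1. After x ≥ 7: [(7,11/3) (13,3) (16,6) (16,11) (7,202/11)]
2. After x ≤ 11: [(7,11/3) (11,29/9) (11,166/11) (7,202/11)]
3. After y ≥ 7: [(7,7) (11,7) (11,166/11) (7,202/11)]
4. After y ≤ 16: [(7,16) (7,7) (11,7) (11,166/11) (89/9,16)]
5. Canonical ring: [(7,7) (11,7) (11,166/11) (89/9,16) (7,16)]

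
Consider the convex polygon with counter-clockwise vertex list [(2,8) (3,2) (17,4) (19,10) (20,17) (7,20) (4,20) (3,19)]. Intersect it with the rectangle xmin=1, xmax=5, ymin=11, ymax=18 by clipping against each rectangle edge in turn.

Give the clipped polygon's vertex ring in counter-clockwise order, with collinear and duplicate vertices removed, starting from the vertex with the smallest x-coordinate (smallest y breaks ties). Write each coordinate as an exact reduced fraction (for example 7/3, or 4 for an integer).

Clipped polygon: [(25/11,11) (5,11) (5,18) (32/11,18)]

1. After x ≥ 1: [(2,8) (3,2) (17,4) (19,10) (20,17) (7,20) (4,20) (3,19)]
2. After x ≤ 5: [(2,8) (3,2) (5,16/7) (5,20) (4,20) (3,19)]
3. After y ≥ 11: [(25/11,11) (5,11) (5,20) (4,20) (3,19)]
4. After y ≤ 18: [(32/11,18) (25/11,11) (5,11) (5,18)]
5. Canonical ring: [(25/11,11) (5,11) (5,18) (32/11,18)]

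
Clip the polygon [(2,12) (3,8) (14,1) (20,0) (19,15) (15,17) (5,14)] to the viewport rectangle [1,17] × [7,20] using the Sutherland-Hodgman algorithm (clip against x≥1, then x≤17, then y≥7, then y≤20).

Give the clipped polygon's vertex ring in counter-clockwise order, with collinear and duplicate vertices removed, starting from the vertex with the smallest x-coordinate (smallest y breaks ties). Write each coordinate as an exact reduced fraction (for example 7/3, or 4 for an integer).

Clipped polygon: [(2,12) (3,8) (32/7,7) (17,7) (17,16) (15,17) (5,14)]

1. After x ≥ 1: [(2,12) (3,8) (14,1) (20,0) (19,15) (15,17) (5,14)]
2. After x ≤ 17: [(2,12) (3,8) (14,1) (17,1/2) (17,16) (15,17) (5,14)]
3. After y ≥ 7: [(2,12) (3,8) (32/7,7) (17,7) (17,16) (15,17) (5,14)]
4. After y ≤ 20: [(2,12) (3,8) (32/7,7) (17,7) (17,16) (15,17) (5,14)]
5. Canonical ring: [(2,12) (3,8) (32/7,7) (17,7) (17,16) (15,17) (5,14)]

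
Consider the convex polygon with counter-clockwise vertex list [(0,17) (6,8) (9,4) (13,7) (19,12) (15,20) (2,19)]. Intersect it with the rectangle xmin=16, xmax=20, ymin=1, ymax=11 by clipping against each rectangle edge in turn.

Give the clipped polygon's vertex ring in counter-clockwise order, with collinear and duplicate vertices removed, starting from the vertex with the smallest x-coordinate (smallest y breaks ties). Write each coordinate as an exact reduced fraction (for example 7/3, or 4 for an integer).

Clipped polygon: [(16,19/2) (89/5,11) (16,11)]

1. After x ≥ 16: [(16,19/2) (19,12) (16,18)]
2. After x ≤ 20: [(16,19/2) (19,12) (16,18)]
3. After y ≥ 1: [(16,19/2) (19,12) (16,18)]
4. After y ≤ 11: [(16,11) (16,19/2) (89/5,11)]
5. Canonical ring: [(16,19/2) (89/5,11) (16,11)]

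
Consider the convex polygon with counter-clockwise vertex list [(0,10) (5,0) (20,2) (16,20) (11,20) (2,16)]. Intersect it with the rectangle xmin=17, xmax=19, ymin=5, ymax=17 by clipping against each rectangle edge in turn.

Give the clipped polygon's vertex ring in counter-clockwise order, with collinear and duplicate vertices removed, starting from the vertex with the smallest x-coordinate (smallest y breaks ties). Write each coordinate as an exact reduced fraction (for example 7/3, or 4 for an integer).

Clipped polygon: [(17,5) (19,5) (19,13/2) (17,31/2)]

1. After x ≥ 17: [(17,8/5) (20,2) (17,31/2)]
2. After x ≤ 19: [(17,8/5) (19,28/15) (19,13/2) (17,31/2)]
3. After y ≥ 5: [(17,5) (19,5) (19,13/2) (17,31/2)]
4. After y ≤ 17: [(17,5) (19,5) (19,13/2) (17,31/2)]
5. Canonical ring: [(17,5) (19,5) (19,13/2) (17,31/2)]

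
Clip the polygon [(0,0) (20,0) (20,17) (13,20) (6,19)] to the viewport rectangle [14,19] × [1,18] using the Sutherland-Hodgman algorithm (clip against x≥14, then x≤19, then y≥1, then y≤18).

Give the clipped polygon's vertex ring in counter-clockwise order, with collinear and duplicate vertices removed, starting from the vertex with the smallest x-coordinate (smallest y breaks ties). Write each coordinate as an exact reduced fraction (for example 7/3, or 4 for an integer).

1. After x ≥ 14: [(14,0) (20,0) (20,17) (14,137/7)]
2. After x ≤ 19: [(14,0) (19,0) (19,122/7) (14,137/7)]
3. After y ≥ 1: [(14,1) (19,1) (19,122/7) (14,137/7)]
4. After y ≤ 18: [(14,18) (14,1) (19,1) (19,122/7) (53/3,18)]
5. Canonical ring: [(14,1) (19,1) (19,122/7) (53/3,18) (14,18)]

Clipped polygon: [(14,1) (19,1) (19,122/7) (53/3,18) (14,18)]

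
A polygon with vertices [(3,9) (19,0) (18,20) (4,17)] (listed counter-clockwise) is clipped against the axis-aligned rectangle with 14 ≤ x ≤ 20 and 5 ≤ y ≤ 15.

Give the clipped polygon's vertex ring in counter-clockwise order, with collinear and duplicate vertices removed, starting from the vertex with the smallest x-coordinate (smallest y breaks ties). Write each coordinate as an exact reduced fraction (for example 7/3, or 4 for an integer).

1. After x ≥ 14: [(14,45/16) (19,0) (18,20) (14,134/7)]
2. After x ≤ 20: [(14,45/16) (19,0) (18,20) (14,134/7)]
3. After y ≥ 5: [(14,5) (75/4,5) (18,20) (14,134/7)]
4. After y ≤ 15: [(14,15) (14,5) (75/4,5) (73/4,15)]
5. Canonical ring: [(14,5) (75/4,5) (73/4,15) (14,15)]

Clipped polygon: [(14,5) (75/4,5) (73/4,15) (14,15)]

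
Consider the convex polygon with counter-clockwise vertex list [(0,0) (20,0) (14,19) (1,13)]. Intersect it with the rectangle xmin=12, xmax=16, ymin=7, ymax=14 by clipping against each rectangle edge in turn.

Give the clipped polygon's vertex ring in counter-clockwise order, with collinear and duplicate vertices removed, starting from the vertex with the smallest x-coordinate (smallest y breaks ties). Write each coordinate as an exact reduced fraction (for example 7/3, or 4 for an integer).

Clipped polygon: [(12,7) (16,7) (16,38/3) (296/19,14) (12,14)]

1. After x ≥ 12: [(12,0) (20,0) (14,19) (12,235/13)]
2. After x ≤ 16: [(12,0) (16,0) (16,38/3) (14,19) (12,235/13)]
3. After y ≥ 7: [(12,7) (16,7) (16,38/3) (14,19) (12,235/13)]
4. After y ≤ 14: [(12,14) (12,7) (16,7) (16,38/3) (296/19,14)]
5. Canonical ring: [(12,7) (16,7) (16,38/3) (296/19,14) (12,14)]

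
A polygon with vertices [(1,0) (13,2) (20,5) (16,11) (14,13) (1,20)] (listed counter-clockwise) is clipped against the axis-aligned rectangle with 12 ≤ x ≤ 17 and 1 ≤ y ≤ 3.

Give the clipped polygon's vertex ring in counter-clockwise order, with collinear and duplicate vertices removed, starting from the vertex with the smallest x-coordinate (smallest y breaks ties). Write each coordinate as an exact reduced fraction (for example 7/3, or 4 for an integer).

1. After x ≥ 12: [(12,11/6) (13,2) (20,5) (16,11) (14,13) (12,183/13)]
2. After x ≤ 17: [(12,11/6) (13,2) (17,26/7) (17,19/2) (16,11) (14,13) (12,183/13)]
3. After y ≥ 1: [(12,11/6) (13,2) (17,26/7) (17,19/2) (16,11) (14,13) (12,183/13)]
4. After y ≤ 3: [(12,3) (12,11/6) (13,2) (46/3,3)]
5. Canonical ring: [(12,11/6) (13,2) (46/3,3) (12,3)]

Clipped polygon: [(12,11/6) (13,2) (46/3,3) (12,3)]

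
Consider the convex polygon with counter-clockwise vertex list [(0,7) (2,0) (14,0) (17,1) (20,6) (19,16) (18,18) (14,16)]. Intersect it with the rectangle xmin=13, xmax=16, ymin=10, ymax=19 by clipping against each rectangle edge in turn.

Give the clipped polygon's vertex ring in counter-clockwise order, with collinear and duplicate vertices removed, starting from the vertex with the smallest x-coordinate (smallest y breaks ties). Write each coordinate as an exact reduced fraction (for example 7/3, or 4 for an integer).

Clipped polygon: [(13,10) (16,10) (16,17) (14,16) (13,215/14)]

1. After x ≥ 13: [(13,215/14) (13,0) (14,0) (17,1) (20,6) (19,16) (18,18) (14,16)]
2. After x ≤ 16: [(13,215/14) (13,0) (14,0) (16,2/3) (16,17) (14,16)]
3. After y ≥ 10: [(13,215/14) (13,10) (16,10) (16,17) (14,16)]
4. After y ≤ 19: [(13,215/14) (13,10) (16,10) (16,17) (14,16)]
5. Canonical ring: [(13,10) (16,10) (16,17) (14,16) (13,215/14)]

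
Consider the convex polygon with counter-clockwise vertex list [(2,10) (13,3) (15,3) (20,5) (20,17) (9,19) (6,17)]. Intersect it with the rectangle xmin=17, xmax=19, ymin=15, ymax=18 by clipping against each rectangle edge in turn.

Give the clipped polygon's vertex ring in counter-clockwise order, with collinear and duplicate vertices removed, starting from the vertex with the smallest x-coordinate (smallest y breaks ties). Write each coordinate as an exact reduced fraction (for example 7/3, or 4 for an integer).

1. After x ≥ 17: [(17,19/5) (20,5) (20,17) (17,193/11)]
2. After x ≤ 19: [(17,19/5) (19,23/5) (19,189/11) (17,193/11)]
3. After y ≥ 15: [(17,15) (19,15) (19,189/11) (17,193/11)]
4. After y ≤ 18: [(17,15) (19,15) (19,189/11) (17,193/11)]
5. Canonical ring: [(17,15) (19,15) (19,189/11) (17,193/11)]

Clipped polygon: [(17,15) (19,15) (19,189/11) (17,193/11)]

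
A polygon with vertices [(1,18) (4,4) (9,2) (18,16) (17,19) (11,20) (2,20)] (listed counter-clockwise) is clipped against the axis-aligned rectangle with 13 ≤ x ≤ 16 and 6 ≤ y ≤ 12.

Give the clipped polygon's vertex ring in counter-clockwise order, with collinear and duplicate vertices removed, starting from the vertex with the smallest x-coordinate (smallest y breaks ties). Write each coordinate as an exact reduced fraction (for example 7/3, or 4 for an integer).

1. After x ≥ 13: [(13,74/9) (18,16) (17,19) (13,59/3)]
2. After x ≤ 16: [(13,74/9) (16,116/9) (16,115/6) (13,59/3)]
3. After y ≥ 6: [(13,74/9) (16,116/9) (16,115/6) (13,59/3)]
4. After y ≤ 12: [(13,12) (13,74/9) (108/7,12)]
5. Canonical ring: [(13,74/9) (108/7,12) (13,12)]

Clipped polygon: [(13,74/9) (108/7,12) (13,12)]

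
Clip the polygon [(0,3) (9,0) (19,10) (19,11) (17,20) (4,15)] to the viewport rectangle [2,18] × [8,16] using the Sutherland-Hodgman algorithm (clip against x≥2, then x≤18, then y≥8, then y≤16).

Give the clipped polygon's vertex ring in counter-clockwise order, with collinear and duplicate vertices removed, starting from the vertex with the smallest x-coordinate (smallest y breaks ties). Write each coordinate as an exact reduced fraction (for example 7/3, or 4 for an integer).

1. After x ≥ 2: [(2,9) (2,7/3) (9,0) (19,10) (19,11) (17,20) (4,15)]
2. After x ≤ 18: [(2,9) (2,7/3) (9,0) (18,9) (18,31/2) (17,20) (4,15)]
3. After y ≥ 8: [(2,9) (2,8) (17,8) (18,9) (18,31/2) (17,20) (4,15)]
4. After y ≤ 16: [(2,9) (2,8) (17,8) (18,9) (18,31/2) (161/9,16) (33/5,16) (4,15)]
5. Canonical ring: [(2,8) (17,8) (18,9) (18,31/2) (161/9,16) (33/5,16) (4,15) (2,9)]

Clipped polygon: [(2,8) (17,8) (18,9) (18,31/2) (161/9,16) (33/5,16) (4,15) (2,9)]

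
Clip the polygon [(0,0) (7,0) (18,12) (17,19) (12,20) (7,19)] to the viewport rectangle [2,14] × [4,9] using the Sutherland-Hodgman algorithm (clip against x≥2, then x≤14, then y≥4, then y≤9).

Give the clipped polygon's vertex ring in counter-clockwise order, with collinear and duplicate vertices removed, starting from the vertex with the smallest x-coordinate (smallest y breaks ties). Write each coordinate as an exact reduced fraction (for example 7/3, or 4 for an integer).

1. After x ≥ 2: [(2,38/7) (2,0) (7,0) (18,12) (17,19) (12,20) (7,19)]
2. After x ≤ 14: [(2,38/7) (2,0) (7,0) (14,84/11) (14,98/5) (12,20) (7,19)]
3. After y ≥ 4: [(2,38/7) (2,4) (32/3,4) (14,84/11) (14,98/5) (12,20) (7,19)]
4. After y ≤ 9: [(63/19,9) (2,38/7) (2,4) (32/3,4) (14,84/11) (14,9)]
5. Canonical ring: [(2,4) (32/3,4) (14,84/11) (14,9) (63/19,9) (2,38/7)]

Clipped polygon: [(2,4) (32/3,4) (14,84/11) (14,9) (63/19,9) (2,38/7)]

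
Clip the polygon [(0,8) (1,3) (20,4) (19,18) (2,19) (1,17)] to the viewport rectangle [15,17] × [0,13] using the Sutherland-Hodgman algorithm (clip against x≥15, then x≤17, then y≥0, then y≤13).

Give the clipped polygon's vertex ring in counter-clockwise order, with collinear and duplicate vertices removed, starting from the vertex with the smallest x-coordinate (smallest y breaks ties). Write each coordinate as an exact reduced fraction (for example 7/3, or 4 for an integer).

Clipped polygon: [(15,71/19) (17,73/19) (17,13) (15,13)]

1. After x ≥ 15: [(15,71/19) (20,4) (19,18) (15,310/17)]
2. After x ≤ 17: [(15,71/19) (17,73/19) (17,308/17) (15,310/17)]
3. After y ≥ 0: [(15,71/19) (17,73/19) (17,308/17) (15,310/17)]
4. After y ≤ 13: [(15,13) (15,71/19) (17,73/19) (17,13)]
5. Canonical ring: [(15,71/19) (17,73/19) (17,13) (15,13)]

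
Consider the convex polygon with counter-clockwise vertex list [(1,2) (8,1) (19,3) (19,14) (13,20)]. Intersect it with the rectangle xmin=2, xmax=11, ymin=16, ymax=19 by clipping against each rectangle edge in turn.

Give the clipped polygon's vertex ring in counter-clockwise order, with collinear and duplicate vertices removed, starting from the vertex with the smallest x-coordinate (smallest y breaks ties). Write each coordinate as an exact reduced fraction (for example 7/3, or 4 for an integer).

1. After x ≥ 2: [(2,7/2) (2,13/7) (8,1) (19,3) (19,14) (13,20)]
2. After x ≤ 11: [(11,17) (2,7/2) (2,13/7) (8,1) (11,17/11)]
3. After y ≥ 16: [(11,16) (11,17) (31/3,16)]
4. After y ≤ 19: [(11,16) (11,17) (31/3,16)]
5. Canonical ring: [(31/3,16) (11,16) (11,17)]

Clipped polygon: [(31/3,16) (11,16) (11,17)]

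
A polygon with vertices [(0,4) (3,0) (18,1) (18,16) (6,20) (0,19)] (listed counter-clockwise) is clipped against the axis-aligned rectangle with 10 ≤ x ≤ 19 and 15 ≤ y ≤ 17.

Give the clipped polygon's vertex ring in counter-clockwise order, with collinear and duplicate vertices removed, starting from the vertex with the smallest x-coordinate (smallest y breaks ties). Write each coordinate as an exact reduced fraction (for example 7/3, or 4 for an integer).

Clipped polygon: [(10,15) (18,15) (18,16) (15,17) (10,17)]

1. After x ≥ 10: [(10,7/15) (18,1) (18,16) (10,56/3)]
2. After x ≤ 19: [(10,7/15) (18,1) (18,16) (10,56/3)]
3. After y ≥ 15: [(10,15) (18,15) (18,16) (10,56/3)]
4. After y ≤ 17: [(10,17) (10,15) (18,15) (18,16) (15,17)]
5. Canonical ring: [(10,15) (18,15) (18,16) (15,17) (10,17)]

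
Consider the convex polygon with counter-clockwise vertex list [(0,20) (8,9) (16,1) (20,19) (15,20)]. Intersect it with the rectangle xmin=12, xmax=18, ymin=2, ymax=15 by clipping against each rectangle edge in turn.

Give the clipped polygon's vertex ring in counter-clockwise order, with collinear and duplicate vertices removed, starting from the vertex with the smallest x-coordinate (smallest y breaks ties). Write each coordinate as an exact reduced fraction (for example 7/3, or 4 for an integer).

1. After x ≥ 12: [(12,20) (12,5) (16,1) (20,19) (15,20)]
2. After x ≤ 18: [(12,20) (12,5) (16,1) (18,10) (18,97/5) (15,20)]
3. After y ≥ 2: [(12,20) (12,5) (15,2) (146/9,2) (18,10) (18,97/5) (15,20)]
4. After y ≤ 15: [(12,15) (12,5) (15,2) (146/9,2) (18,10) (18,15)]
5. Canonical ring: [(12,5) (15,2) (146/9,2) (18,10) (18,15) (12,15)]

Clipped polygon: [(12,5) (15,2) (146/9,2) (18,10) (18,15) (12,15)]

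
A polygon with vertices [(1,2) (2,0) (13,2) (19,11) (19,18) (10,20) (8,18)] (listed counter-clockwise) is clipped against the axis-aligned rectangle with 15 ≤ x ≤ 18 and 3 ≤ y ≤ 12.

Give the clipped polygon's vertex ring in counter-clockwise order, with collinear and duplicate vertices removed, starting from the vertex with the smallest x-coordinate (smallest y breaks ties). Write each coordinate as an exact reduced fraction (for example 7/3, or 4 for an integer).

1. After x ≥ 15: [(15,5) (19,11) (19,18) (15,170/9)]
2. After x ≤ 18: [(15,5) (18,19/2) (18,164/9) (15,170/9)]
3. After y ≥ 3: [(15,5) (18,19/2) (18,164/9) (15,170/9)]
4. After y ≤ 12: [(15,12) (15,5) (18,19/2) (18,12)]
5. Canonical ring: [(15,5) (18,19/2) (18,12) (15,12)]

Clipped polygon: [(15,5) (18,19/2) (18,12) (15,12)]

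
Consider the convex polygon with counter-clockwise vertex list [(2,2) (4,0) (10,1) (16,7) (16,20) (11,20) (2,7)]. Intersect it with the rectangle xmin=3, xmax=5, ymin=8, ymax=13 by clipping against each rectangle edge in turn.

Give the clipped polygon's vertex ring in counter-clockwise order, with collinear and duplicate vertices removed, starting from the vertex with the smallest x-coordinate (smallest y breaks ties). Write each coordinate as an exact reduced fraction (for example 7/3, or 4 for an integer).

Clipped polygon: [(3,8) (5,8) (5,34/3) (3,76/9)]

1. After x ≥ 3: [(3,1) (4,0) (10,1) (16,7) (16,20) (11,20) (3,76/9)]
2. After x ≤ 5: [(3,1) (4,0) (5,1/6) (5,34/3) (3,76/9)]
3. After y ≥ 8: [(3,8) (5,8) (5,34/3) (3,76/9)]
4. After y ≤ 13: [(3,8) (5,8) (5,34/3) (3,76/9)]
5. Canonical ring: [(3,8) (5,8) (5,34/3) (3,76/9)]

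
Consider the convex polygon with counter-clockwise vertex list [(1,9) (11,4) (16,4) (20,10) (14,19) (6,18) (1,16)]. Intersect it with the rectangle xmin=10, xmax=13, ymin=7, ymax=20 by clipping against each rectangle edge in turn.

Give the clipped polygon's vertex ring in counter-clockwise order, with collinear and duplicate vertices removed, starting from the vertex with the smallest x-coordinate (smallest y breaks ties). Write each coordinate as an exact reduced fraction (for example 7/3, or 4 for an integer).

Clipped polygon: [(10,7) (13,7) (13,151/8) (10,37/2)]

1. After x ≥ 10: [(10,9/2) (11,4) (16,4) (20,10) (14,19) (10,37/2)]
2. After x ≤ 13: [(10,9/2) (11,4) (13,4) (13,151/8) (10,37/2)]
3. After y ≥ 7: [(10,7) (13,7) (13,151/8) (10,37/2)]
4. After y ≤ 20: [(10,7) (13,7) (13,151/8) (10,37/2)]
5. Canonical ring: [(10,7) (13,7) (13,151/8) (10,37/2)]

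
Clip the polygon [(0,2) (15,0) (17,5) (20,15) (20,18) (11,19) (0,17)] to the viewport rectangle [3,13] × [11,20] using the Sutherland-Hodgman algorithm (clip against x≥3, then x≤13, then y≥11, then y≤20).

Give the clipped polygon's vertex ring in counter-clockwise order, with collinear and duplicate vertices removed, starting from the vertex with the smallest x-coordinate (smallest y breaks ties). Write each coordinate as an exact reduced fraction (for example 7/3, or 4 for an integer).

1. After x ≥ 3: [(3,8/5) (15,0) (17,5) (20,15) (20,18) (11,19) (3,193/11)]
2. After x ≤ 13: [(3,8/5) (13,4/15) (13,169/9) (11,19) (3,193/11)]
3. After y ≥ 11: [(3,11) (13,11) (13,169/9) (11,19) (3,193/11)]
4. After y ≤ 20: [(3,11) (13,11) (13,169/9) (11,19) (3,193/11)]
5. Canonical ring: [(3,11) (13,11) (13,169/9) (11,19) (3,193/11)]

Clipped polygon: [(3,11) (13,11) (13,169/9) (11,19) (3,193/11)]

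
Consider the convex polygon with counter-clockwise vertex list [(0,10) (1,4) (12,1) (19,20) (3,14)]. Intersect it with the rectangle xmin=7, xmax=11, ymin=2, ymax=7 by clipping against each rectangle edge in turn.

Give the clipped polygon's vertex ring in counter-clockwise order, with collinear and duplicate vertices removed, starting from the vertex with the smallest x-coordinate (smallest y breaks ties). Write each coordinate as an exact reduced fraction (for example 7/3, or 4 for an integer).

Clipped polygon: [(7,26/11) (25/3,2) (11,2) (11,7) (7,7)]

1. After x ≥ 7: [(7,26/11) (12,1) (19,20) (7,31/2)]
2. After x ≤ 11: [(7,26/11) (11,14/11) (11,17) (7,31/2)]
3. After y ≥ 2: [(7,26/11) (25/3,2) (11,2) (11,17) (7,31/2)]
4. After y ≤ 7: [(7,7) (7,26/11) (25/3,2) (11,2) (11,7)]
5. Canonical ring: [(7,26/11) (25/3,2) (11,2) (11,7) (7,7)]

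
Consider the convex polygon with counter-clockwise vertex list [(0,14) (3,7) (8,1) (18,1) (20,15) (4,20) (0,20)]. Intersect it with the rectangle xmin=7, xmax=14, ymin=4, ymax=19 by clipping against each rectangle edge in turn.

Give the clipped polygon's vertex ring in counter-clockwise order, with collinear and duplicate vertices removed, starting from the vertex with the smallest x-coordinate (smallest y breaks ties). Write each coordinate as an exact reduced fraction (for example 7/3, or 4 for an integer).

1. After x ≥ 7: [(7,11/5) (8,1) (18,1) (20,15) (7,305/16)]
2. After x ≤ 14: [(7,11/5) (8,1) (14,1) (14,135/8) (7,305/16)]
3. After y ≥ 4: [(7,4) (14,4) (14,135/8) (7,305/16)]
4. After y ≤ 19: [(7,19) (7,4) (14,4) (14,135/8) (36/5,19)]
5. Canonical ring: [(7,4) (14,4) (14,135/8) (36/5,19) (7,19)]

Clipped polygon: [(7,4) (14,4) (14,135/8) (36/5,19) (7,19)]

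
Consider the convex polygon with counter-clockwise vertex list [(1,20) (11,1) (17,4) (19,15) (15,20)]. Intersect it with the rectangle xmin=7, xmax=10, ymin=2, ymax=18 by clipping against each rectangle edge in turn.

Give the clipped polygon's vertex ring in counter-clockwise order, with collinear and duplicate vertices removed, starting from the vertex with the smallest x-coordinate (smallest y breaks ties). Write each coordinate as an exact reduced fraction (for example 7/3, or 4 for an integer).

Clipped polygon: [(7,43/5) (10,29/10) (10,18) (7,18)]

1. After x ≥ 7: [(7,20) (7,43/5) (11,1) (17,4) (19,15) (15,20)]
2. After x ≤ 10: [(10,20) (7,20) (7,43/5) (10,29/10)]
3. After y ≥ 2: [(10,20) (7,20) (7,43/5) (10,29/10)]
4. After y ≤ 18: [(10,18) (7,18) (7,43/5) (10,29/10)]
5. Canonical ring: [(7,43/5) (10,29/10) (10,18) (7,18)]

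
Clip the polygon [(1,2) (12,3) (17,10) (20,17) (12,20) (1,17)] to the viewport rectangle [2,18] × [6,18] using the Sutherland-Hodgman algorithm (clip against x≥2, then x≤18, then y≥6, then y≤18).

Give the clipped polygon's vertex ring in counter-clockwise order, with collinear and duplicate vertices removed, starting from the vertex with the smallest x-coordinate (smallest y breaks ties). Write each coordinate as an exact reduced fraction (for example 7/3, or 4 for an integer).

Clipped polygon: [(2,6) (99/7,6) (17,10) (18,37/3) (18,71/4) (52/3,18) (14/3,18) (2,190/11)]

1. After x ≥ 2: [(2,23/11) (12,3) (17,10) (20,17) (12,20) (2,190/11)]
2. After x ≤ 18: [(2,23/11) (12,3) (17,10) (18,37/3) (18,71/4) (12,20) (2,190/11)]
3. After y ≥ 6: [(2,6) (99/7,6) (17,10) (18,37/3) (18,71/4) (12,20) (2,190/11)]
4. After y ≤ 18: [(2,6) (99/7,6) (17,10) (18,37/3) (18,71/4) (52/3,18) (14/3,18) (2,190/11)]
5. Canonical ring: [(2,6) (99/7,6) (17,10) (18,37/3) (18,71/4) (52/3,18) (14/3,18) (2,190/11)]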